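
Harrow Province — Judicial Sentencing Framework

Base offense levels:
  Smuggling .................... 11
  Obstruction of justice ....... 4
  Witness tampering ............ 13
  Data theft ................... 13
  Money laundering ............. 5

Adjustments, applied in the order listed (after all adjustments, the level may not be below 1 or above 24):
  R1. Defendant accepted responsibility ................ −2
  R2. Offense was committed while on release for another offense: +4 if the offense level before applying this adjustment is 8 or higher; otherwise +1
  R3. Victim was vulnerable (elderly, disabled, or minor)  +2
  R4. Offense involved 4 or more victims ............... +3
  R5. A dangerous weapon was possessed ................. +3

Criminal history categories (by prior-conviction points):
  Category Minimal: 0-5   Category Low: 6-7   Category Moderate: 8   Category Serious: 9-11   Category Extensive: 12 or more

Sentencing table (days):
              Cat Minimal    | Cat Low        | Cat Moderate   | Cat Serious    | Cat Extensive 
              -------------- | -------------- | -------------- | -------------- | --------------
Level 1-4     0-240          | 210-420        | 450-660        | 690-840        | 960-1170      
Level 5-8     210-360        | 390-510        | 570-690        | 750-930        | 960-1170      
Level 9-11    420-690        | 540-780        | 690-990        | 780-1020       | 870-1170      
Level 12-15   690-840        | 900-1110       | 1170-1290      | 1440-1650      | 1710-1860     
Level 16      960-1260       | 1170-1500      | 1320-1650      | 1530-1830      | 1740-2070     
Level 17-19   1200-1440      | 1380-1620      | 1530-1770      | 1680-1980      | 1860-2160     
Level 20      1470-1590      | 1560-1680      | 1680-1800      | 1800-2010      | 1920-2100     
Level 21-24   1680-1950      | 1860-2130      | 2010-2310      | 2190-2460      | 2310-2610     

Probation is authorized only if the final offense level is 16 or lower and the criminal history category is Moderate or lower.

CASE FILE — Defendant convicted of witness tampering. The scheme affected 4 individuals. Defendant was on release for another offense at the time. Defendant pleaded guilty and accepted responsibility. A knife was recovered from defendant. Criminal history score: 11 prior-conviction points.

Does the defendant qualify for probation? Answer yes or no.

Base offense level for witness tampering: 13.
R1 applies: 13 − 2 = 11.
R2 applies (level before this adjustment is 11 ≥ 8, so +4): 11 + 4 = 15.
R3 does not apply.
R4 applies: 15 + 3 = 18.
R5 applies: 18 + 3 = 21.
Final offense level: 21.
Criminal history: 11 prior points → Category Serious (9-11).
Level 21 falls in the 21-24 band.
Grid: Level 21-24 × Category Serious = 2190-2460 days.
Probation check: level 21 > 16 and category Serious > Moderate → not eligible.

No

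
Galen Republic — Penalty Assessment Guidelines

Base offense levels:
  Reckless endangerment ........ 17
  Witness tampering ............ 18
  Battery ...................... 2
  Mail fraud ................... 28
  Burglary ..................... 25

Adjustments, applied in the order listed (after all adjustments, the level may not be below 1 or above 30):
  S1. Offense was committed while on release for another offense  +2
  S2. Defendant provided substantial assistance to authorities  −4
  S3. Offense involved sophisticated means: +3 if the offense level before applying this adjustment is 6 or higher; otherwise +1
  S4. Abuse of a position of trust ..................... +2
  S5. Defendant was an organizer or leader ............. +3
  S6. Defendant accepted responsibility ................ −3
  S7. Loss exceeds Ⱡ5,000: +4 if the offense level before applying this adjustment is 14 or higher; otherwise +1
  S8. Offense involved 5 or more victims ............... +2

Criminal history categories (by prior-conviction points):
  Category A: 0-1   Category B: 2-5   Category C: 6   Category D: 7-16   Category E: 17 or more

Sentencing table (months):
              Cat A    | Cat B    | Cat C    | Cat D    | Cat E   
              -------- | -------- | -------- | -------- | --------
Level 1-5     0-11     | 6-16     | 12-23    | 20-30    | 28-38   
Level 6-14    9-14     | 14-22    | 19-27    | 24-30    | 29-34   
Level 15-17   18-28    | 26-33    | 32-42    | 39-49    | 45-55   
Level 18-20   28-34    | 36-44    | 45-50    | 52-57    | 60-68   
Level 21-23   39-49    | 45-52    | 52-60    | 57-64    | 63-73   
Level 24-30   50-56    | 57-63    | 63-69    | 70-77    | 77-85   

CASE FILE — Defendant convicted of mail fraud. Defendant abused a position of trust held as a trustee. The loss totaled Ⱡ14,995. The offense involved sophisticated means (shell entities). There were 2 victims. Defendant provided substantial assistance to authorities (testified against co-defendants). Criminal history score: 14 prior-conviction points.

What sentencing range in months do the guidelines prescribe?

70-77 months

Base offense level for mail fraud: 28.
S2 applies: 28 − 4 = 24.
S3 applies (level before this adjustment is 24 ≥ 6, so +3): 24 + 3 = 27.
S4 applies: 27 + 2 = 29.
S6 does not apply.
S7 applies (level before this adjustment is 29 ≥ 14, so +4): 29 + 4 = 33.
Level 33 exceeds the maximum of 30; capped at 30.
Final offense level: 30.
Criminal history: 14 prior points → Category D (7-16).
Level 30 falls in the 24-30 band.
Grid: Level 24-30 × Category D = 70-77 months.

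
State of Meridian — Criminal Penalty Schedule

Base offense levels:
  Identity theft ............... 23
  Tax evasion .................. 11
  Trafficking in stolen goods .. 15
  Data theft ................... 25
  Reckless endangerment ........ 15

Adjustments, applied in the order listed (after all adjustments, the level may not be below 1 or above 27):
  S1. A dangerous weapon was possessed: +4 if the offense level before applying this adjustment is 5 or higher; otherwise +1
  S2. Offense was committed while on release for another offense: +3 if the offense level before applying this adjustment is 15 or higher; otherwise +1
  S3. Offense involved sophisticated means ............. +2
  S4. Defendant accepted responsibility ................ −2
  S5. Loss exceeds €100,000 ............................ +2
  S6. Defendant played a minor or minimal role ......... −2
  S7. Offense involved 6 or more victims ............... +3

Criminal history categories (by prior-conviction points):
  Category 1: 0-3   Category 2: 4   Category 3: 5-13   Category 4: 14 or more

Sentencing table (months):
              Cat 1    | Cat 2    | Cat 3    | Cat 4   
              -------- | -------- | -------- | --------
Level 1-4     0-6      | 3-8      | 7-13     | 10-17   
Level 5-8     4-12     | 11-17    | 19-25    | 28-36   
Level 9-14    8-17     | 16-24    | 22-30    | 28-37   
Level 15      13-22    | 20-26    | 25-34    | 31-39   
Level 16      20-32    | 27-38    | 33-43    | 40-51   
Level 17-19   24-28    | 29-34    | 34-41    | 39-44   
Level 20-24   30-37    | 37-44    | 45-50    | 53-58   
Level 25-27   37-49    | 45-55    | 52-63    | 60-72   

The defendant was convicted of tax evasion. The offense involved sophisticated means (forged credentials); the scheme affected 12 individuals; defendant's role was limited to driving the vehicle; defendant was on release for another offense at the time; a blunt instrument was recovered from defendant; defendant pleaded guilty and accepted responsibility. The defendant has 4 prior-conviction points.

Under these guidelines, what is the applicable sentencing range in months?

29-34 months

Base offense level for tax evasion: 11.
S1 applies (level before this adjustment is 11 ≥ 5, so +4): 11 + 4 = 15.
S2 applies (level before this adjustment is 15 ≥ 15, so +3): 15 + 3 = 18.
S3 applies: 18 + 2 = 20.
S4 applies: 20 − 2 = 18.
S6 applies: 18 − 2 = 16.
S7 applies: 16 + 3 = 19.
Final offense level: 19.
Criminal history: 4 prior points → Category 2 (4).
Level 19 falls in the 17-19 band.
Grid: Level 17-19 × Category 2 = 29-34 months.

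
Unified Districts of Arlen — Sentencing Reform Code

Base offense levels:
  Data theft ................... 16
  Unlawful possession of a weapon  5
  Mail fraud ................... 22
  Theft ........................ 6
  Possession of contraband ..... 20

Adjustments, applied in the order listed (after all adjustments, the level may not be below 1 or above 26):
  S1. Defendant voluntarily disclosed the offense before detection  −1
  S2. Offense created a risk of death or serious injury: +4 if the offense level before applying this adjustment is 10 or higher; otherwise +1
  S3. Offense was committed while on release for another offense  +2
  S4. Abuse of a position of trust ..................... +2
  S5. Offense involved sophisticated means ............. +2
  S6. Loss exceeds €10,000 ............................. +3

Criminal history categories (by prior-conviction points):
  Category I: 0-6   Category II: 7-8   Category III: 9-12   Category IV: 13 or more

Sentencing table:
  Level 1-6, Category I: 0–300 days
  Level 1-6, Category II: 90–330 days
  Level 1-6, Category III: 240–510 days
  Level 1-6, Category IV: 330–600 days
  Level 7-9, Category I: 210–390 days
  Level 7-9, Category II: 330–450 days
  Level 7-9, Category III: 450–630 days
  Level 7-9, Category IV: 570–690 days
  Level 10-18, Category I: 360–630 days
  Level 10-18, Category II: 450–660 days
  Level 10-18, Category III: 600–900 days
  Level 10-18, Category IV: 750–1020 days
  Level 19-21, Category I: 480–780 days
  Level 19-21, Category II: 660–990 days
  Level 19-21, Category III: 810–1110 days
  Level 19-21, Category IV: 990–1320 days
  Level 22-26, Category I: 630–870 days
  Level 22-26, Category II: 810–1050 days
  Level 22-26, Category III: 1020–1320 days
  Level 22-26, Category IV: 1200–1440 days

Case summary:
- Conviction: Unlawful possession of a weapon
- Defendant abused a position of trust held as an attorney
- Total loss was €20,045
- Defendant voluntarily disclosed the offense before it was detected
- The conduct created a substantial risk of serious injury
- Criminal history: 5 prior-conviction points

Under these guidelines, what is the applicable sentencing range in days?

Base offense level for unlawful possession of a weapon: 5.
S1 applies: 5 − 1 = 4.
S2 applies (level before this adjustment is 4 < 10, so +1): 4 + 1 = 5.
S3 does not apply.
S4 applies: 5 + 2 = 7.
S5 does not apply.
S6 applies: 7 + 3 = 10.
Final offense level: 10.
Criminal history: 5 prior points → Category I (0-6).
Level 10 falls in the 10-18 band.
Grid: Level 10-18 × Category I = 360-630 days.

360-630 days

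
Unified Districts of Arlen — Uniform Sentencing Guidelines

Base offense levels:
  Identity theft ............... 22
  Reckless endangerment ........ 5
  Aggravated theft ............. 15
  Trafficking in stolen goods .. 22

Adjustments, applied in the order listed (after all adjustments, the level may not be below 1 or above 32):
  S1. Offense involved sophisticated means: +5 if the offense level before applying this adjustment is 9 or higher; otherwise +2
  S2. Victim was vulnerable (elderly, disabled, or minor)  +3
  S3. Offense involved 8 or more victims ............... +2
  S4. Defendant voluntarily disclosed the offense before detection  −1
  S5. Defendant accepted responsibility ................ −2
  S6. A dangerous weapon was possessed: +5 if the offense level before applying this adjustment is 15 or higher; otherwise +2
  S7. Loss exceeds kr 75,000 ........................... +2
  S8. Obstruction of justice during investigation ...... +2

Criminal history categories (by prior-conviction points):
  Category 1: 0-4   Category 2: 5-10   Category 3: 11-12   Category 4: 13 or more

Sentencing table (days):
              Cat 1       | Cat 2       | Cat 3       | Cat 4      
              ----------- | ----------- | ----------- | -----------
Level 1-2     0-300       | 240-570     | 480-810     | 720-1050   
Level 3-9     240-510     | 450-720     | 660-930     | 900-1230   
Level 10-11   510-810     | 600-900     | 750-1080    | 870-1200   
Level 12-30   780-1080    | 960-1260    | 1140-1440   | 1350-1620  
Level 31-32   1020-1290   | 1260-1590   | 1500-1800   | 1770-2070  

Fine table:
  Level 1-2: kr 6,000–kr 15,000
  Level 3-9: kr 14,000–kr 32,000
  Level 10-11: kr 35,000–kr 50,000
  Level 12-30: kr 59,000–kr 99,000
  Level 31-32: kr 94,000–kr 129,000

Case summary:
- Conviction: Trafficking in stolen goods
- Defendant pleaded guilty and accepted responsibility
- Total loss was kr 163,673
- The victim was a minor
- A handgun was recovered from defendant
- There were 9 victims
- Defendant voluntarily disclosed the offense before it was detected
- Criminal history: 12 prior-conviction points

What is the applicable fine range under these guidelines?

Base offense level for trafficking in stolen goods: 22.
S1 does not apply.
S2 applies: 22 + 3 = 25.
S3 applies: 25 + 2 = 27.
S4 applies: 27 − 1 = 26.
S5 applies: 26 − 2 = 24.
S6 applies (level before this adjustment is 24 ≥ 15, so +5): 24 + 5 = 29.
S7 applies: 29 + 2 = 31.
S8 does not apply.
Final offense level: 31.
Level 31 falls in the 31-32 band.
Fine table: Level 31-32 → kr 94,000–kr 129,000.

kr 94,000–kr 129,000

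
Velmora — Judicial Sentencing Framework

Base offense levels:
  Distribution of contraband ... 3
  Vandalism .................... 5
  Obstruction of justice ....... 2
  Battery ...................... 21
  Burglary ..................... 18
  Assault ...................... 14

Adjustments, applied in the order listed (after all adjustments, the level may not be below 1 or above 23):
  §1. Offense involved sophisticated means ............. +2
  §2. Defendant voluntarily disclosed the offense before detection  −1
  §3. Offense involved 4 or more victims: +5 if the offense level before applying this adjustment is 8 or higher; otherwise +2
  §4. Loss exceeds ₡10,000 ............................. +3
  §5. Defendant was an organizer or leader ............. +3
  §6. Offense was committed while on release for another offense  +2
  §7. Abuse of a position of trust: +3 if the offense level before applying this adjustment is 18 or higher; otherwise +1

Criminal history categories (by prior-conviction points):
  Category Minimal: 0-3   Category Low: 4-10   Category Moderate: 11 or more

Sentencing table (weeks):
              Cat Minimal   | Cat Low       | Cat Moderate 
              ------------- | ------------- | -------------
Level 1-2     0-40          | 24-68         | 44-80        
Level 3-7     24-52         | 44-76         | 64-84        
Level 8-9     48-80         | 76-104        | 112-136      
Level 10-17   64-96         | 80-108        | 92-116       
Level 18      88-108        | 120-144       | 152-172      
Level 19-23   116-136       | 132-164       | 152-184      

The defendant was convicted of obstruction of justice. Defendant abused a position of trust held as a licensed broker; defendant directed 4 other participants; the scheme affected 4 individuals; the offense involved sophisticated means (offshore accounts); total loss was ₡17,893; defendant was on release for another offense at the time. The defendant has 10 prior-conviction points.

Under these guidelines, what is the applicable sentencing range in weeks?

Base offense level for obstruction of justice: 2.
§1 applies: 2 + 2 = 4.
§2 does not apply.
§3 applies (level before this adjustment is 4 < 8, so +2): 4 + 2 = 6.
§4 applies: 6 + 3 = 9.
§5 applies: 9 + 3 = 12.
§6 applies: 12 + 2 = 14.
§7 applies (level before this adjustment is 14 < 18, so +1): 14 + 1 = 15.
Final offense level: 15.
Criminal history: 10 prior points → Category Low (4-10).
Level 15 falls in the 10-17 band.
Grid: Level 10-17 × Category Low = 80-108 weeks.

80-108 weeks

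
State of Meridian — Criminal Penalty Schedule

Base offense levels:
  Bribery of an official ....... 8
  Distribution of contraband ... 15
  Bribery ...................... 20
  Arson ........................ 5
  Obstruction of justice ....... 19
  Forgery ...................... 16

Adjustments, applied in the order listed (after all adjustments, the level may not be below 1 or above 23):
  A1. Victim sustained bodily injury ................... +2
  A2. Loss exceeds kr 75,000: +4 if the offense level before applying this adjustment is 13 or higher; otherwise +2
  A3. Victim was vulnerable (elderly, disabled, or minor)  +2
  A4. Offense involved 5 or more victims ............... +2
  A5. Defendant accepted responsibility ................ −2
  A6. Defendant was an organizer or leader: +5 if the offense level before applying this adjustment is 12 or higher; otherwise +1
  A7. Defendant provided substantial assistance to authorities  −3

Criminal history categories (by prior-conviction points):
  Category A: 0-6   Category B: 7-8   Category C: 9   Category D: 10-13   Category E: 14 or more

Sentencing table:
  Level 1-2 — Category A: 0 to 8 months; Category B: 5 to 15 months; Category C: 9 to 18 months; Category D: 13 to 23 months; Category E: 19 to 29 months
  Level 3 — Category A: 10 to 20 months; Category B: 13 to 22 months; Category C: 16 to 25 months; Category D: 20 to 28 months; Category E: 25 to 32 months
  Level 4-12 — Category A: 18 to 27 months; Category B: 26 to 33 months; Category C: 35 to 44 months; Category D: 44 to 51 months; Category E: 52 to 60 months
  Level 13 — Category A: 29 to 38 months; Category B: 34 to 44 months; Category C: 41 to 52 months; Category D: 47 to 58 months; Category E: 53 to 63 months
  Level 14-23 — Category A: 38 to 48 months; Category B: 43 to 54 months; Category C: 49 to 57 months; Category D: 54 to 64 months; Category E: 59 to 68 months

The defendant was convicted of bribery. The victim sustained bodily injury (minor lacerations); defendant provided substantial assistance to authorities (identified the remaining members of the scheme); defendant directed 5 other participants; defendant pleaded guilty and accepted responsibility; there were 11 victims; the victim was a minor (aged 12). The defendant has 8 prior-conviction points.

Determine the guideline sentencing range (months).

Base offense level for bribery: 20.
A1 applies: 20 + 2 = 22.
A2 does not apply.
A3 applies: 22 + 2 = 24.
A4 applies: 24 + 2 = 26.
A5 applies: 26 − 2 = 24.
A6 applies (level before this adjustment is 24 ≥ 12, so +5): 24 + 5 = 29.
A7 applies: 29 − 3 = 26.
Level 26 exceeds the maximum of 23; capped at 23.
Final offense level: 23.
Criminal history: 8 prior points → Category B (7-8).
Level 23 falls in the 14-23 band.
Grid: Level 14-23 × Category B = 43-54 months.

43-54 months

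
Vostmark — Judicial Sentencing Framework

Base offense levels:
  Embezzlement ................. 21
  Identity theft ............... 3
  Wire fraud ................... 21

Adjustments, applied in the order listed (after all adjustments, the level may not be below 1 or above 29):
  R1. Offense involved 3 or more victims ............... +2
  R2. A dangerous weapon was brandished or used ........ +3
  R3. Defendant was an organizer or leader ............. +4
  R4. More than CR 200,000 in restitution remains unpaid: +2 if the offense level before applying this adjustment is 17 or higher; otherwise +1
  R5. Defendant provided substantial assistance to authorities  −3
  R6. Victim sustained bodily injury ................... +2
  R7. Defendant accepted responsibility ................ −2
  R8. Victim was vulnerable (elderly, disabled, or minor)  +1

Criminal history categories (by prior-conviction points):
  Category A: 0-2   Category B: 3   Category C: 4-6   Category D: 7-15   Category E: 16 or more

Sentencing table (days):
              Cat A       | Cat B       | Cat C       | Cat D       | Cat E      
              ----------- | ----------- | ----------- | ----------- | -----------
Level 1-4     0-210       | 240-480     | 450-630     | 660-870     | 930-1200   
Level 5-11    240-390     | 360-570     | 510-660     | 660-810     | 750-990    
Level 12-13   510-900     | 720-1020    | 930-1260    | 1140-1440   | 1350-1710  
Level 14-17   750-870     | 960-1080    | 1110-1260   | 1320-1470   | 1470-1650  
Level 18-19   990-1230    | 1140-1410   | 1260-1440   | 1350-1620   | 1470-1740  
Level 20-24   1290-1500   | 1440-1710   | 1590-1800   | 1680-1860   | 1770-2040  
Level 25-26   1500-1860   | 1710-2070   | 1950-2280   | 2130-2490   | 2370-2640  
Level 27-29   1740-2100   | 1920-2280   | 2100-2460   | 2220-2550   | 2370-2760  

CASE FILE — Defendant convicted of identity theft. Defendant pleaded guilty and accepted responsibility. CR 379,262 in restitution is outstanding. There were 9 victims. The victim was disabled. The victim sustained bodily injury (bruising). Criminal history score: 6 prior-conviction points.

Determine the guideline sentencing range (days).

510-660 days

Base offense level for identity theft: 3.
R1 applies: 3 + 2 = 5.
R4 applies (level before this adjustment is 5 < 17, so +1): 5 + 1 = 6.
R6 applies: 6 + 2 = 8.
R7 applies: 8 − 2 = 6.
R8 applies: 6 + 1 = 7.
Final offense level: 7.
Criminal history: 6 prior points → Category C (4-6).
Level 7 falls in the 5-11 band.
Grid: Level 5-11 × Category C = 510-660 days.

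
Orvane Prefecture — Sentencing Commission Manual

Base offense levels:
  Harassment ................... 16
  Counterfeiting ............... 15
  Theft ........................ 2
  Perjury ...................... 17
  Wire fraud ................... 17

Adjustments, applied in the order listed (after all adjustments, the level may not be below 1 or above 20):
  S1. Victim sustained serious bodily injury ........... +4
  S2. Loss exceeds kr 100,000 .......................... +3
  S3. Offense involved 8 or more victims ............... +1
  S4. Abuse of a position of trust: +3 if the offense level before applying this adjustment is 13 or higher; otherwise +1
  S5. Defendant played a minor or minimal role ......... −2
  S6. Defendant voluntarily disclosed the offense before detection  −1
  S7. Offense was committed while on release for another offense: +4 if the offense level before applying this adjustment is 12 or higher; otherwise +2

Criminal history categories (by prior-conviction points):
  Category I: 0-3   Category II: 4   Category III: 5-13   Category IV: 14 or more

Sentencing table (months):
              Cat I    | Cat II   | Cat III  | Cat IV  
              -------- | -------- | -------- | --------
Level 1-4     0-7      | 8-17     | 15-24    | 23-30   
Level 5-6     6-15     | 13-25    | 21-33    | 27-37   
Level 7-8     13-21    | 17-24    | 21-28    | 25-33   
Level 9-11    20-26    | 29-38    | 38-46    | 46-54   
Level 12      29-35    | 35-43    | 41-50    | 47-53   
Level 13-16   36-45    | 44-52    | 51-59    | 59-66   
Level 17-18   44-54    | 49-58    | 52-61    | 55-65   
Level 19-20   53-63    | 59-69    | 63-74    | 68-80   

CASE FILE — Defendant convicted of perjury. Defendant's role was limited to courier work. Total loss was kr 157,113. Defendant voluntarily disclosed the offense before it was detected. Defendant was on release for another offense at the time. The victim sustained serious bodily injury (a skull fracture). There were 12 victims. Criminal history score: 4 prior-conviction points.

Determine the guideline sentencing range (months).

Base offense level for perjury: 17.
S1 applies: 17 + 4 = 21.
S2 applies: 21 + 3 = 24.
S3 applies: 24 + 1 = 25.
S4 does not apply.
S5 applies: 25 − 2 = 23.
S6 applies: 23 − 1 = 22.
S7 applies (level before this adjustment is 22 ≥ 12, so +4): 22 + 4 = 26.
Level 26 exceeds the maximum of 20; capped at 20.
Final offense level: 20.
Criminal history: 4 prior points → Category II (4).
Level 20 falls in the 19-20 band.
Grid: Level 19-20 × Category II = 59-69 months.

59-69 months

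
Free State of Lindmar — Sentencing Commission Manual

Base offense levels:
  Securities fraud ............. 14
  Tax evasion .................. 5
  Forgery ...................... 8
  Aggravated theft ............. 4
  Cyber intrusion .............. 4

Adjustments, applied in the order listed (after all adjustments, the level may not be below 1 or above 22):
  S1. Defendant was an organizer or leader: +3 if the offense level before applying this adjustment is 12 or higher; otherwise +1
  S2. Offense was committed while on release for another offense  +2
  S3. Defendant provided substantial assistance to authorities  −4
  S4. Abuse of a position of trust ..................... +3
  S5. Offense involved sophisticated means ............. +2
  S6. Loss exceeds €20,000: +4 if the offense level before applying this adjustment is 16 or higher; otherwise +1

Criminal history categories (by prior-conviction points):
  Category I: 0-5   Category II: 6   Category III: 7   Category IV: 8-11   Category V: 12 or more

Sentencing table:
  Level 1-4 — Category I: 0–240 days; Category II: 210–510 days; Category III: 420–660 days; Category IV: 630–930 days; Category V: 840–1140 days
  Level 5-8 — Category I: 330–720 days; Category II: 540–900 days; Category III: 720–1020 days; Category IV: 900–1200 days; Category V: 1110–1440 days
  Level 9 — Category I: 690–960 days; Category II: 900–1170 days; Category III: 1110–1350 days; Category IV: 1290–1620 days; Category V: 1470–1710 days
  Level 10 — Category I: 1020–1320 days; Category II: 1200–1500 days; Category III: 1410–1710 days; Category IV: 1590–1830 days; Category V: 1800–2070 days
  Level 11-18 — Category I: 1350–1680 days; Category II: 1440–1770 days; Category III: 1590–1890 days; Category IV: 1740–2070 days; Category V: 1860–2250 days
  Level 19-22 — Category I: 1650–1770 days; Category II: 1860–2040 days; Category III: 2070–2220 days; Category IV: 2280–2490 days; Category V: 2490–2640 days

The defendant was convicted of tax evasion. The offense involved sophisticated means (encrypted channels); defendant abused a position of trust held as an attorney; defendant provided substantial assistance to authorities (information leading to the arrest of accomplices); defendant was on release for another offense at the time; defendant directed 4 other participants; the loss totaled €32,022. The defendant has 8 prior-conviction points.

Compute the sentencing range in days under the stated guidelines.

1590-1830 days

Base offense level for tax evasion: 5.
S1 applies (level before this adjustment is 5 < 12, so +1): 5 + 1 = 6.
S2 applies: 6 + 2 = 8.
S3 applies: 8 − 4 = 4.
S4 applies: 4 + 3 = 7.
S5 applies: 7 + 2 = 9.
S6 applies (level before this adjustment is 9 < 16, so +1): 9 + 1 = 10.
Final offense level: 10.
Criminal history: 8 prior points → Category IV (8-11).
Level 10 falls in the 10 band.
Grid: Level 10 × Category IV = 1590-1830 days.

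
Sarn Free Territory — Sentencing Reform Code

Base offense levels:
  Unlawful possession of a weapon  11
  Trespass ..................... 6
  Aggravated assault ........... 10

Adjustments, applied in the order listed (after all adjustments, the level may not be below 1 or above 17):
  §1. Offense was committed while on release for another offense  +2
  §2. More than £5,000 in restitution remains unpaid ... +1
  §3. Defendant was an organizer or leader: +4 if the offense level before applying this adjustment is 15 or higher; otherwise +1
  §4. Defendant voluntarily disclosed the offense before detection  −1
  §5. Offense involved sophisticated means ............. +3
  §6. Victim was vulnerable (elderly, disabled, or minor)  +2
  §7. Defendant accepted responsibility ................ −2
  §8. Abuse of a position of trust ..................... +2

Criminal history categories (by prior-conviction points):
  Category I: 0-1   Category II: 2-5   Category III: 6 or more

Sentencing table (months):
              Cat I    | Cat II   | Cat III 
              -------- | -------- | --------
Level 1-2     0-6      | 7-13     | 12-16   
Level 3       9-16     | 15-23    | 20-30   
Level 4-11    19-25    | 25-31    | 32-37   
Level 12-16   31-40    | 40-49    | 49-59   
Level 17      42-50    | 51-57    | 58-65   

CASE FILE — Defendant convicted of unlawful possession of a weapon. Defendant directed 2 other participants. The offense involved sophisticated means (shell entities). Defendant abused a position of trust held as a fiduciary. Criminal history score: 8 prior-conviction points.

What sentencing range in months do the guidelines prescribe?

Base offense level for unlawful possession of a weapon: 11.
§3 applies (level before this adjustment is 11 < 15, so +1): 11 + 1 = 12.
§5 applies: 12 + 3 = 15.
§6 does not apply.
§7 does not apply.
§8 applies: 15 + 2 = 17.
Final offense level: 17.
Criminal history: 8 prior points → Category III (6+).
Level 17 falls in the 17 band.
Grid: Level 17 × Category III = 58-65 months.

58-65 months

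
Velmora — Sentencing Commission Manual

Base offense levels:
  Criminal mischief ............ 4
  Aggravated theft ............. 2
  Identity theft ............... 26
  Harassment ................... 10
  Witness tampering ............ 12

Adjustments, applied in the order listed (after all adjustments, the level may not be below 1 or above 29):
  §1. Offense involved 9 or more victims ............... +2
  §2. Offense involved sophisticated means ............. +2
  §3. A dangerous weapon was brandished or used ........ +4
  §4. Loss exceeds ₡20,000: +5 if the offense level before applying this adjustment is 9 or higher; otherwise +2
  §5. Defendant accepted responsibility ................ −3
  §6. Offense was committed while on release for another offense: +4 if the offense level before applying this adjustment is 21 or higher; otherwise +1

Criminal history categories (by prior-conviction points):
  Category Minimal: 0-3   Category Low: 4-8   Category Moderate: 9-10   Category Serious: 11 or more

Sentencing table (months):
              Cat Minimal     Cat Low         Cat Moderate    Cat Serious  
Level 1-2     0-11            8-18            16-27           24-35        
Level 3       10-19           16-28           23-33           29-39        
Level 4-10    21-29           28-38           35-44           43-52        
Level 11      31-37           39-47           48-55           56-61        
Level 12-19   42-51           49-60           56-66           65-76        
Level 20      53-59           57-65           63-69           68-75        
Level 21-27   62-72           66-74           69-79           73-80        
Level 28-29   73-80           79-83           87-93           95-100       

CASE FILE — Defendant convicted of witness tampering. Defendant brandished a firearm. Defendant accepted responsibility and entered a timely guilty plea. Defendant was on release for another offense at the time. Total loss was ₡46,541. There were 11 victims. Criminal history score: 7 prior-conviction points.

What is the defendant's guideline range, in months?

Base offense level for witness tampering: 12.
§1 applies: 12 + 2 = 14.
§2 does not apply.
§3 applies: 14 + 4 = 18.
§4 applies (level before this adjustment is 18 ≥ 9, so +5): 18 + 5 = 23.
§5 applies: 23 − 3 = 20.
§6 applies (level before this adjustment is 20 < 21, so +1): 20 + 1 = 21.
Final offense level: 21.
Criminal history: 7 prior points → Category Low (4-8).
Level 21 falls in the 21-27 band.
Grid: Level 21-27 × Category Low = 66-74 months.

66-74 months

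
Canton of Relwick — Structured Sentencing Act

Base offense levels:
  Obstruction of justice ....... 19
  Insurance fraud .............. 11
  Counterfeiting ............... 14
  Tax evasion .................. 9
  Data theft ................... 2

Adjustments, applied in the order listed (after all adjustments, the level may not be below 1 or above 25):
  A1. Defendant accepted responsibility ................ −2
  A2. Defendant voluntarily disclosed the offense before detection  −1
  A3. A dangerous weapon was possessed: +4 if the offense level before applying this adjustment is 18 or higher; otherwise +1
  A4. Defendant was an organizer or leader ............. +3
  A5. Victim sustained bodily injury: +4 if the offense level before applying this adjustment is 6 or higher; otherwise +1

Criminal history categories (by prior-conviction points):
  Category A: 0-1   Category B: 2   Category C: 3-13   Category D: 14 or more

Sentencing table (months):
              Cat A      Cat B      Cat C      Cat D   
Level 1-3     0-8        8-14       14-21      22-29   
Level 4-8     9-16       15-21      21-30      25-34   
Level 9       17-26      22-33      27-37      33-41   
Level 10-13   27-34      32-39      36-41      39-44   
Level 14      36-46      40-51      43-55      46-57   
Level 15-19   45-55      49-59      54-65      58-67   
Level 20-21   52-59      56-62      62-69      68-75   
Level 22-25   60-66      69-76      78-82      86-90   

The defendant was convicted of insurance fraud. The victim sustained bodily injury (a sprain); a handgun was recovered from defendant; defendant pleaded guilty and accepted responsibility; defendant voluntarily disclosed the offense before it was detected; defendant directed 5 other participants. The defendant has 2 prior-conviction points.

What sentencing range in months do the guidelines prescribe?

Base offense level for insurance fraud: 11.
A1 applies: 11 − 2 = 9.
A2 applies: 9 − 1 = 8.
A3 applies (level before this adjustment is 8 < 18, so +1): 8 + 1 = 9.
A4 applies: 9 + 3 = 12.
A5 applies (level before this adjustment is 12 ≥ 6, so +4): 12 + 4 = 16.
Final offense level: 16.
Criminal history: 2 prior points → Category B (2).
Level 16 falls in the 15-19 band.
Grid: Level 15-19 × Category B = 49-59 months.

49-59 months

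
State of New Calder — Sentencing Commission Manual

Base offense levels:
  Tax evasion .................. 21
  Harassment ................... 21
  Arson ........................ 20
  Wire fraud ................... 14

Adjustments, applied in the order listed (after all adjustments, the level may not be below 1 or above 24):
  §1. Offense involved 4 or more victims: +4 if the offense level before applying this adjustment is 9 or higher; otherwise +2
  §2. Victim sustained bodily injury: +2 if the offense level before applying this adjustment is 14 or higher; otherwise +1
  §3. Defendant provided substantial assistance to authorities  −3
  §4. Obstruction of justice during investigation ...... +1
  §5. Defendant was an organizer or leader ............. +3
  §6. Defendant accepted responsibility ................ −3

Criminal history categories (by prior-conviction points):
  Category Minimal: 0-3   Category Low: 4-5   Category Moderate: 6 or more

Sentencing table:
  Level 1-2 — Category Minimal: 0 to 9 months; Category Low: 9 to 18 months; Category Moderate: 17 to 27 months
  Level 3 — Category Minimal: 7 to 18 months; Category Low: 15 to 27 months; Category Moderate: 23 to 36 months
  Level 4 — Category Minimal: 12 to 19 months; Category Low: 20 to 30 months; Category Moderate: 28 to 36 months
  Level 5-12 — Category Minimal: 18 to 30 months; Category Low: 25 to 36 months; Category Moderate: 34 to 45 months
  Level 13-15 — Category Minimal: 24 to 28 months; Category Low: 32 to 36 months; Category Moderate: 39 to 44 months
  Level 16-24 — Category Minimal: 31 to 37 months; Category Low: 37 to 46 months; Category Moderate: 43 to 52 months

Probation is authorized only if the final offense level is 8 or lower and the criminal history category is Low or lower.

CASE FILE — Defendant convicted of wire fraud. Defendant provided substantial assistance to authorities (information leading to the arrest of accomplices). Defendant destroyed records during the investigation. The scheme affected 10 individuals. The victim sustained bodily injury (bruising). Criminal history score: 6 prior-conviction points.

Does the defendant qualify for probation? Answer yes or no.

Base offense level for wire fraud: 14.
§1 applies (level before this adjustment is 14 ≥ 9, so +4): 14 + 4 = 18.
§2 applies (level before this adjustment is 18 ≥ 14, so +2): 18 + 2 = 20.
§3 applies: 20 − 3 = 17.
§4 applies: 17 + 1 = 18.
Final offense level: 18.
Criminal history: 6 prior points → Category Moderate (6+).
Level 18 falls in the 16-24 band.
Grid: Level 16-24 × Category Moderate = 43-52 months.
Probation check: level 18 > 8 and category Moderate > Low → not eligible.

No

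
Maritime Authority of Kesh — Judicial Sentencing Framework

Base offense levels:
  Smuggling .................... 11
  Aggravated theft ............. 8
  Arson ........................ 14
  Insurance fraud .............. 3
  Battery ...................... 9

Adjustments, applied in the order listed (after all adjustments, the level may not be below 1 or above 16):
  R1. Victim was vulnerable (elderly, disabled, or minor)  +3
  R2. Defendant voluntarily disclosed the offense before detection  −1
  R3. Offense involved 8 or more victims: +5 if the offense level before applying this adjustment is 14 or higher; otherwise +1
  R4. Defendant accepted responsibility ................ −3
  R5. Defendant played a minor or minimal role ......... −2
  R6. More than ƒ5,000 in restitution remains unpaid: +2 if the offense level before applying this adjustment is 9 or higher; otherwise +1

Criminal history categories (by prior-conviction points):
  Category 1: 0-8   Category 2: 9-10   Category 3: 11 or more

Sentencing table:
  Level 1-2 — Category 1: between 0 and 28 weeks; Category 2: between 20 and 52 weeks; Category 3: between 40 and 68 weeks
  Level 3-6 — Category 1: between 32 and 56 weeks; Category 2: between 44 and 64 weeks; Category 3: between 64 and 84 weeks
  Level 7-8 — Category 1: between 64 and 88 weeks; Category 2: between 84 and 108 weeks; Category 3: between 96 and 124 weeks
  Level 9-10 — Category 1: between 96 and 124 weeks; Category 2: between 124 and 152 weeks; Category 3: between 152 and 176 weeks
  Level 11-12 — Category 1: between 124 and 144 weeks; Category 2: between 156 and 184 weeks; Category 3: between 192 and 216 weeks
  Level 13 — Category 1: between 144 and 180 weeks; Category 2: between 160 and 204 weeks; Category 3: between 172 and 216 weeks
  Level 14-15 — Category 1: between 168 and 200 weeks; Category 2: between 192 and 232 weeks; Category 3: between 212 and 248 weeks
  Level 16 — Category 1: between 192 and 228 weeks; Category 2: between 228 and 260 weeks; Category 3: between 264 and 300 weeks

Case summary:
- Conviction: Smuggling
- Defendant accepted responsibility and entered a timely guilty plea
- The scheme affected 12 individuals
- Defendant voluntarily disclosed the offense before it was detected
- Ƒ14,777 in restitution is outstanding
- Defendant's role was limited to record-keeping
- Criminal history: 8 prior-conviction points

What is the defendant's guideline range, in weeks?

64-88 weeks

Base offense level for smuggling: 11.
R1 does not apply.
R2 applies: 11 − 1 = 10.
R3 applies (level before this adjustment is 10 < 14, so +1): 10 + 1 = 11.
R4 applies: 11 − 3 = 8.
R5 applies: 8 − 2 = 6.
R6 applies (level before this adjustment is 6 < 9, so +1): 6 + 1 = 7.
Final offense level: 7.
Criminal history: 8 prior points → Category 1 (0-8).
Level 7 falls in the 7-8 band.
Grid: Level 7-8 × Category 1 = 64-88 weeks.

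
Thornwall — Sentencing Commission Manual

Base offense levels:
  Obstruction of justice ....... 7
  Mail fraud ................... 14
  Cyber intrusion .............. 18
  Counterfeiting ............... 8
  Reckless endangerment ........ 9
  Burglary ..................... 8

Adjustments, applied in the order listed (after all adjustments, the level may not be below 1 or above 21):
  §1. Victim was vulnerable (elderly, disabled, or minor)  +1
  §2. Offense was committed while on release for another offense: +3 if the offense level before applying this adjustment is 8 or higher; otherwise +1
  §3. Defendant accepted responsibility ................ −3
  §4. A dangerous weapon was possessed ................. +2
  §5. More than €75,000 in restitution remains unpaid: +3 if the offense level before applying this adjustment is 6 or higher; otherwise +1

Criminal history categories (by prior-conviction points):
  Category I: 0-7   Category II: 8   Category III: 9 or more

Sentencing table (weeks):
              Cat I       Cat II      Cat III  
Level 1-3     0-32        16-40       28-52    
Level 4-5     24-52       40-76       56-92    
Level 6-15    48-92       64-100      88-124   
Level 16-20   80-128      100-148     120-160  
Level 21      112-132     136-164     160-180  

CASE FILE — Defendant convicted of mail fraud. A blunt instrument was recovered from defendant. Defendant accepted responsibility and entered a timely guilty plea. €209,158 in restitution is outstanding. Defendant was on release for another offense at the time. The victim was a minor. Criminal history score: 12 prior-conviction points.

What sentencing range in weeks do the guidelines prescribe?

120-160 weeks

Base offense level for mail fraud: 14.
§1 applies: 14 + 1 = 15.
§2 applies (level before this adjustment is 15 ≥ 8, so +3): 15 + 3 = 18.
§3 applies: 18 − 3 = 15.
§4 applies: 15 + 2 = 17.
§5 applies (level before this adjustment is 17 ≥ 6, so +3): 17 + 3 = 20.
Final offense level: 20.
Criminal history: 12 prior points → Category III (9+).
Level 20 falls in the 16-20 band.
Grid: Level 16-20 × Category III = 120-160 weeks.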